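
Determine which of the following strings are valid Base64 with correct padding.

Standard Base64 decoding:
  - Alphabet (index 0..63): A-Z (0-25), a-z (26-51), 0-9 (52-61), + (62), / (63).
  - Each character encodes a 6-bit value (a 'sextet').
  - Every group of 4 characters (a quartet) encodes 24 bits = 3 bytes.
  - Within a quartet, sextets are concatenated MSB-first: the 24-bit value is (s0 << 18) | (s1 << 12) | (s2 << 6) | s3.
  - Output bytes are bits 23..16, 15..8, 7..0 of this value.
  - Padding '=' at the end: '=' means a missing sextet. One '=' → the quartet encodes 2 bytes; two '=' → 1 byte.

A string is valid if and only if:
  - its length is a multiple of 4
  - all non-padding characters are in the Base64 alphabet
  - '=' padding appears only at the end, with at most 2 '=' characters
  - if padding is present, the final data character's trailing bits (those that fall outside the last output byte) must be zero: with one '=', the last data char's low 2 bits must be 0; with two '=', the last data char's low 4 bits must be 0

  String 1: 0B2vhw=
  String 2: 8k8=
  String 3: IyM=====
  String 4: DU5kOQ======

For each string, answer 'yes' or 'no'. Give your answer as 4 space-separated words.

String 1: '0B2vhw=' → invalid (len=7 not mult of 4)
String 2: '8k8=' → valid
String 3: 'IyM=====' → invalid (5 pad chars (max 2))
String 4: 'DU5kOQ======' → invalid (6 pad chars (max 2))

Answer: no yes no no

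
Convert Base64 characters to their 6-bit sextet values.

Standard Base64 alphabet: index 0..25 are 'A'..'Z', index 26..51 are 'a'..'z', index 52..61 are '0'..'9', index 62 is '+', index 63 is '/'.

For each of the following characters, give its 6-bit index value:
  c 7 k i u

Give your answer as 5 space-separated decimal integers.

Answer: 28 59 36 34 46

Derivation:
'c': a..z range, 26 + ord('c') − ord('a') = 28
'7': 0..9 range, 52 + ord('7') − ord('0') = 59
'k': a..z range, 26 + ord('k') − ord('a') = 36
'i': a..z range, 26 + ord('i') − ord('a') = 34
'u': a..z range, 26 + ord('u') − ord('a') = 46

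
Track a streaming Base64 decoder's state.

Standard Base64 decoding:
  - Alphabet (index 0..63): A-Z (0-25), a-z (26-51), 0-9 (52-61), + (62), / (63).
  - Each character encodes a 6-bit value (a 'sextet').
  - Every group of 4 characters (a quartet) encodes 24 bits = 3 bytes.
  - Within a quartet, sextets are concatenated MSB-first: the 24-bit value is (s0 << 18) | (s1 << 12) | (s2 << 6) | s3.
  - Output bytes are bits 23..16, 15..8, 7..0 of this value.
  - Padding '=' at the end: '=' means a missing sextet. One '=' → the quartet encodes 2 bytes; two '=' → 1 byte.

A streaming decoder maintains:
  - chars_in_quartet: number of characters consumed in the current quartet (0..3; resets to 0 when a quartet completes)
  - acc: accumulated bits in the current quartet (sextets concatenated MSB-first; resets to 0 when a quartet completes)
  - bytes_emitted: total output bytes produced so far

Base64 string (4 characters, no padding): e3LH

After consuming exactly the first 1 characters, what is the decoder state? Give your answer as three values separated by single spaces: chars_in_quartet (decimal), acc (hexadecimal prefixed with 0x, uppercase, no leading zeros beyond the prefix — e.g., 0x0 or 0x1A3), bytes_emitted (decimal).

After char 0 ('e'=30): chars_in_quartet=1 acc=0x1E bytes_emitted=0

Answer: 1 0x1E 0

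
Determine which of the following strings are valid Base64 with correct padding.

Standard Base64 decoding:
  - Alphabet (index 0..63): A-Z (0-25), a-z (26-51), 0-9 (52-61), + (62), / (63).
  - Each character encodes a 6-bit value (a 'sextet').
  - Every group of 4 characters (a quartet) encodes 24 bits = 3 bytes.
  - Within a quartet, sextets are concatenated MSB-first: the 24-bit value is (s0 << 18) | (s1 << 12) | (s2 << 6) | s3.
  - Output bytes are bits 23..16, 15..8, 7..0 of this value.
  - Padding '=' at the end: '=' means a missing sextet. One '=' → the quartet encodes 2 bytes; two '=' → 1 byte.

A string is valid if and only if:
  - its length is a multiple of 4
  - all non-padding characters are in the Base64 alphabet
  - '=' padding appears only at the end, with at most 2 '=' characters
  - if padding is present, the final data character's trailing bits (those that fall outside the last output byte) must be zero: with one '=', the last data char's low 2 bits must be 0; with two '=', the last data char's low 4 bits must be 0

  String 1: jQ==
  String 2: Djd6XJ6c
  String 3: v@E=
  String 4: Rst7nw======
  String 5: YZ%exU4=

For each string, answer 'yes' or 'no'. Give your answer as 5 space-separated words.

Answer: yes yes no no no

Derivation:
String 1: 'jQ==' → valid
String 2: 'Djd6XJ6c' → valid
String 3: 'v@E=' → invalid (bad char(s): ['@'])
String 4: 'Rst7nw======' → invalid (6 pad chars (max 2))
String 5: 'YZ%exU4=' → invalid (bad char(s): ['%'])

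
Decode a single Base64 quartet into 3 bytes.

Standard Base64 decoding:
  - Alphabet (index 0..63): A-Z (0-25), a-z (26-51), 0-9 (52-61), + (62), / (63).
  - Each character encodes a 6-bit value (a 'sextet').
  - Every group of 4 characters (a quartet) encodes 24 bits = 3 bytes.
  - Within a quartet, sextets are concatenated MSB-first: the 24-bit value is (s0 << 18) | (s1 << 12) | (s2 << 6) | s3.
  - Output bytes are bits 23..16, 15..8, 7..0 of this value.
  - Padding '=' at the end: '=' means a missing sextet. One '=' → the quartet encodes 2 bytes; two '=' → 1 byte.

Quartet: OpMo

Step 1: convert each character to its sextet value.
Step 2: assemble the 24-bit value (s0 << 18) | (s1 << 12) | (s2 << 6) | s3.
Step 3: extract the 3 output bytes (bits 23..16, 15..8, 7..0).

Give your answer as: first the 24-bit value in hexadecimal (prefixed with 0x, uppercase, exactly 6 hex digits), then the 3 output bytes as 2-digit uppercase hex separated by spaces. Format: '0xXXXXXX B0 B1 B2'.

Sextets: O=14, p=41, M=12, o=40
24-bit: (14<<18) | (41<<12) | (12<<6) | 40
      = 0x380000 | 0x029000 | 0x000300 | 0x000028
      = 0x3A9328
Bytes: (v>>16)&0xFF=3A, (v>>8)&0xFF=93, v&0xFF=28

Answer: 0x3A9328 3A 93 28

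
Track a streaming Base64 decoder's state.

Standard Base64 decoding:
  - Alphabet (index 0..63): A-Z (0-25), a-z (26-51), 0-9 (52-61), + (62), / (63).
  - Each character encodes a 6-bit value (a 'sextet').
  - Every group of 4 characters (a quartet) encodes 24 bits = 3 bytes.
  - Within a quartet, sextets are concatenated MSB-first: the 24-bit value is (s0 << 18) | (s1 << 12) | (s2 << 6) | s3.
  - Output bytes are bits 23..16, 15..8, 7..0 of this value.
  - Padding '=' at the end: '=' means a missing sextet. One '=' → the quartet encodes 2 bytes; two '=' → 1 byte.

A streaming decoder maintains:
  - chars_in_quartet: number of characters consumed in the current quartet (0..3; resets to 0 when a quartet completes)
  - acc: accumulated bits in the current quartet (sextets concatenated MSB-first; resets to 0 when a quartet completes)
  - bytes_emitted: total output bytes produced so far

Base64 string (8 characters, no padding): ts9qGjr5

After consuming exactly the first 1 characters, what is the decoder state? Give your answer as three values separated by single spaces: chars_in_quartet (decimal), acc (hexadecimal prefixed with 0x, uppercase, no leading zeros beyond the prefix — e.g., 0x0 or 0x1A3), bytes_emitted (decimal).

After char 0 ('t'=45): chars_in_quartet=1 acc=0x2D bytes_emitted=0

Answer: 1 0x2D 0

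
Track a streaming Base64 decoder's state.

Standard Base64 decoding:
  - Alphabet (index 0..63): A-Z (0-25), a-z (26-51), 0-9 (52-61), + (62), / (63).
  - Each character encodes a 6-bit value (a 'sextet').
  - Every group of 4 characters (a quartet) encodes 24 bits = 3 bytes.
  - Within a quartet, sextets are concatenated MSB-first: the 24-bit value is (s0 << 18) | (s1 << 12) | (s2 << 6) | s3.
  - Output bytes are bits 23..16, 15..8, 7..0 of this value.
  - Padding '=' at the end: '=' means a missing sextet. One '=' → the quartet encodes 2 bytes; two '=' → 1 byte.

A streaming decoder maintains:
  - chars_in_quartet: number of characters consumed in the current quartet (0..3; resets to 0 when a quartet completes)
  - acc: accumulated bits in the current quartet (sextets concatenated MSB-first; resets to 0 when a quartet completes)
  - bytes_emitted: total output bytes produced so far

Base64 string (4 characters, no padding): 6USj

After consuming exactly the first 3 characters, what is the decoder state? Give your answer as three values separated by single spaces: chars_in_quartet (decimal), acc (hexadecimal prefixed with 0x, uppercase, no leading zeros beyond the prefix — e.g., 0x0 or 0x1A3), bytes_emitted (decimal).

Answer: 3 0x3A512 0

Derivation:
After char 0 ('6'=58): chars_in_quartet=1 acc=0x3A bytes_emitted=0
After char 1 ('U'=20): chars_in_quartet=2 acc=0xE94 bytes_emitted=0
After char 2 ('S'=18): chars_in_quartet=3 acc=0x3A512 bytes_emitted=0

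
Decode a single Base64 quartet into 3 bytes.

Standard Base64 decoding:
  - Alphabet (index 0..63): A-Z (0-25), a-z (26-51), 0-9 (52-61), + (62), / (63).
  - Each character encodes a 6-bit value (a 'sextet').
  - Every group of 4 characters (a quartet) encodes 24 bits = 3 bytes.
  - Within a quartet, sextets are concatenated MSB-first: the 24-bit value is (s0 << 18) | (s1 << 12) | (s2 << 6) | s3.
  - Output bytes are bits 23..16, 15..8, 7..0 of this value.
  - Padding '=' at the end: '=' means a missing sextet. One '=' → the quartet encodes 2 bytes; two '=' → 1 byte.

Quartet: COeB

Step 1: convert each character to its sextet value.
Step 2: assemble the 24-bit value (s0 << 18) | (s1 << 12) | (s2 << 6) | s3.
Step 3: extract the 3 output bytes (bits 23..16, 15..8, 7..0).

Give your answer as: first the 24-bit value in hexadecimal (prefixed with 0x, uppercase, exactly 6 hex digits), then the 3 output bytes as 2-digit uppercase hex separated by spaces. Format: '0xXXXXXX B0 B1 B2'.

Answer: 0x08E781 08 E7 81

Derivation:
Sextets: C=2, O=14, e=30, B=1
24-bit: (2<<18) | (14<<12) | (30<<6) | 1
      = 0x080000 | 0x00E000 | 0x000780 | 0x000001
      = 0x08E781
Bytes: (v>>16)&0xFF=08, (v>>8)&0xFF=E7, v&0xFF=81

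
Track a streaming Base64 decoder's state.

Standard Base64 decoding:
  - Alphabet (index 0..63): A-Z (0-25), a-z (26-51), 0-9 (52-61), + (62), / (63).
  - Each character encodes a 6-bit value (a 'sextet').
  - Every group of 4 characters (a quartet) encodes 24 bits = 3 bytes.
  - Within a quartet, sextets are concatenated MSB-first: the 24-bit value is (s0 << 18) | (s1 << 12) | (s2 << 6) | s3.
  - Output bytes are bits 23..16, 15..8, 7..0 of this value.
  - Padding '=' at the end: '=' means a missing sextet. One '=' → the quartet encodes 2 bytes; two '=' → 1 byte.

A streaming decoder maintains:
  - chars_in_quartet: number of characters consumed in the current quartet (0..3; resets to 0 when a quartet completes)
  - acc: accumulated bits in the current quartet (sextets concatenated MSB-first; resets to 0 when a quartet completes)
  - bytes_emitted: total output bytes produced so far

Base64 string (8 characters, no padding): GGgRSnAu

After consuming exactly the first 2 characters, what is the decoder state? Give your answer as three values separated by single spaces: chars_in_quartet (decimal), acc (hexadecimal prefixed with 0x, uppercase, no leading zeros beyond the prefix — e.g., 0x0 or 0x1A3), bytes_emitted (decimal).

Answer: 2 0x186 0

Derivation:
After char 0 ('G'=6): chars_in_quartet=1 acc=0x6 bytes_emitted=0
After char 1 ('G'=6): chars_in_quartet=2 acc=0x186 bytes_emitted=0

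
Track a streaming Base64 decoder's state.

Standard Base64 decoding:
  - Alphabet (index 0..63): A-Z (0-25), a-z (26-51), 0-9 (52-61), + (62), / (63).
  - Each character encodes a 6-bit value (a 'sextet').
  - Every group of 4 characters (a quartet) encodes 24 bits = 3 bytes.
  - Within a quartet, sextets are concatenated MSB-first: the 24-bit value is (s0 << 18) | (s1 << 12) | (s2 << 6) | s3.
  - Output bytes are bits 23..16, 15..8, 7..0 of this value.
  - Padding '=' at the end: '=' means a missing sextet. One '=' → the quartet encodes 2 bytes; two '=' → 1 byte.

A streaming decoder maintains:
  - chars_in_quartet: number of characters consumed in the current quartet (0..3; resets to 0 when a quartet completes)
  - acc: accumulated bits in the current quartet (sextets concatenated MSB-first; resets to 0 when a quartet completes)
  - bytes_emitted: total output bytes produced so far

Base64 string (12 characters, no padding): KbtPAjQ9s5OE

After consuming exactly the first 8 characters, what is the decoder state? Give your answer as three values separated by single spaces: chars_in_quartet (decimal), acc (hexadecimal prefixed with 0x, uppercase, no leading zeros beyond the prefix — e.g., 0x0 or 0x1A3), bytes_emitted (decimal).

After char 0 ('K'=10): chars_in_quartet=1 acc=0xA bytes_emitted=0
After char 1 ('b'=27): chars_in_quartet=2 acc=0x29B bytes_emitted=0
After char 2 ('t'=45): chars_in_quartet=3 acc=0xA6ED bytes_emitted=0
After char 3 ('P'=15): chars_in_quartet=4 acc=0x29BB4F -> emit 29 BB 4F, reset; bytes_emitted=3
After char 4 ('A'=0): chars_in_quartet=1 acc=0x0 bytes_emitted=3
After char 5 ('j'=35): chars_in_quartet=2 acc=0x23 bytes_emitted=3
After char 6 ('Q'=16): chars_in_quartet=3 acc=0x8D0 bytes_emitted=3
After char 7 ('9'=61): chars_in_quartet=4 acc=0x2343D -> emit 02 34 3D, reset; bytes_emitted=6

Answer: 0 0x0 6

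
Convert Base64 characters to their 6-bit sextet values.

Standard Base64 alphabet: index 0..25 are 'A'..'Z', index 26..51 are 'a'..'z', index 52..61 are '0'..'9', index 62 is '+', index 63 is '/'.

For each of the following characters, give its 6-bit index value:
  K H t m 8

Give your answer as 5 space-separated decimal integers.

'K': A..Z range, ord('K') − ord('A') = 10
'H': A..Z range, ord('H') − ord('A') = 7
't': a..z range, 26 + ord('t') − ord('a') = 45
'm': a..z range, 26 + ord('m') − ord('a') = 38
'8': 0..9 range, 52 + ord('8') − ord('0') = 60

Answer: 10 7 45 38 60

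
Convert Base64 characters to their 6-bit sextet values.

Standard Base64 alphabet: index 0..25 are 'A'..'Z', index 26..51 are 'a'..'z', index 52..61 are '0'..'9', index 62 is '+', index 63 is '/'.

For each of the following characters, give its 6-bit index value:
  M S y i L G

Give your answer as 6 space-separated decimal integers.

'M': A..Z range, ord('M') − ord('A') = 12
'S': A..Z range, ord('S') − ord('A') = 18
'y': a..z range, 26 + ord('y') − ord('a') = 50
'i': a..z range, 26 + ord('i') − ord('a') = 34
'L': A..Z range, ord('L') − ord('A') = 11
'G': A..Z range, ord('G') − ord('A') = 6

Answer: 12 18 50 34 11 6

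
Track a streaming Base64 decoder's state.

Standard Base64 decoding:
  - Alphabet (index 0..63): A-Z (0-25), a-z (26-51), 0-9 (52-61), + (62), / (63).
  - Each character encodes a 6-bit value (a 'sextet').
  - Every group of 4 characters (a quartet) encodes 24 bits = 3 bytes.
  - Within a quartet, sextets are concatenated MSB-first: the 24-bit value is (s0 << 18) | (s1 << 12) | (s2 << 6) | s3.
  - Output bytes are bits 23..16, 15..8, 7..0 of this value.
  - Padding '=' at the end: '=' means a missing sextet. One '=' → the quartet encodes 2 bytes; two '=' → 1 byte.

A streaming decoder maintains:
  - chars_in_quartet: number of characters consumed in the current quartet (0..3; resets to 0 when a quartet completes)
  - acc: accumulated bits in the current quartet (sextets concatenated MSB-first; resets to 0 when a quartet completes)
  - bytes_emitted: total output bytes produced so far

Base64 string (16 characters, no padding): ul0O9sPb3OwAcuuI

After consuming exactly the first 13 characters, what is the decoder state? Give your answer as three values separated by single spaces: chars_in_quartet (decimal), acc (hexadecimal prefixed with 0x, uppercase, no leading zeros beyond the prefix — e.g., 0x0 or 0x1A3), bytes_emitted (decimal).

After char 0 ('u'=46): chars_in_quartet=1 acc=0x2E bytes_emitted=0
After char 1 ('l'=37): chars_in_quartet=2 acc=0xBA5 bytes_emitted=0
After char 2 ('0'=52): chars_in_quartet=3 acc=0x2E974 bytes_emitted=0
After char 3 ('O'=14): chars_in_quartet=4 acc=0xBA5D0E -> emit BA 5D 0E, reset; bytes_emitted=3
After char 4 ('9'=61): chars_in_quartet=1 acc=0x3D bytes_emitted=3
After char 5 ('s'=44): chars_in_quartet=2 acc=0xF6C bytes_emitted=3
After char 6 ('P'=15): chars_in_quartet=3 acc=0x3DB0F bytes_emitted=3
After char 7 ('b'=27): chars_in_quartet=4 acc=0xF6C3DB -> emit F6 C3 DB, reset; bytes_emitted=6
After char 8 ('3'=55): chars_in_quartet=1 acc=0x37 bytes_emitted=6
After char 9 ('O'=14): chars_in_quartet=2 acc=0xDCE bytes_emitted=6
After char 10 ('w'=48): chars_in_quartet=3 acc=0x373B0 bytes_emitted=6
After char 11 ('A'=0): chars_in_quartet=4 acc=0xDCEC00 -> emit DC EC 00, reset; bytes_emitted=9
After char 12 ('c'=28): chars_in_quartet=1 acc=0x1C bytes_emitted=9

Answer: 1 0x1C 9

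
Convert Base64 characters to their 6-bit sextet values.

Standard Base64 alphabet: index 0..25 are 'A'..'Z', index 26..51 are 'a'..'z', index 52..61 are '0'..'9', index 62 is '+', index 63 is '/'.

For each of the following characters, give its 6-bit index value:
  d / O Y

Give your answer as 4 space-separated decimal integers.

Answer: 29 63 14 24

Derivation:
'd': a..z range, 26 + ord('d') − ord('a') = 29
'/': index 63
'O': A..Z range, ord('O') − ord('A') = 14
'Y': A..Z range, ord('Y') − ord('A') = 24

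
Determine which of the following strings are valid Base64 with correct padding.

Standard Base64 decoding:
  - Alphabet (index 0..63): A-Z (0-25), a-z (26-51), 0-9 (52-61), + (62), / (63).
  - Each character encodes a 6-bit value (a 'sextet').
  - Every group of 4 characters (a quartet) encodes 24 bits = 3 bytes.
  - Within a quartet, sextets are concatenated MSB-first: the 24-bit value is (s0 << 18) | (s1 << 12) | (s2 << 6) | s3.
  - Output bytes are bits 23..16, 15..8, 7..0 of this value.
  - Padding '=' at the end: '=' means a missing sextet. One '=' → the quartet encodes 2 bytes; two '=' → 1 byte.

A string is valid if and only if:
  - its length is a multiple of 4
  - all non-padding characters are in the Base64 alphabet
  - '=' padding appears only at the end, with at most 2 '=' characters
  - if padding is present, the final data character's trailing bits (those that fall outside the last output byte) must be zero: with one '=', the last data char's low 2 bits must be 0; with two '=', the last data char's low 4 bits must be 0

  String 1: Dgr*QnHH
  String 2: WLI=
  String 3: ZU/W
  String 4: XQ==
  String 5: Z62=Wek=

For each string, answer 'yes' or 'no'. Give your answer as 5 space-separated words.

String 1: 'Dgr*QnHH' → invalid (bad char(s): ['*'])
String 2: 'WLI=' → valid
String 3: 'ZU/W' → valid
String 4: 'XQ==' → valid
String 5: 'Z62=Wek=' → invalid (bad char(s): ['=']; '=' in middle)

Answer: no yes yes yes no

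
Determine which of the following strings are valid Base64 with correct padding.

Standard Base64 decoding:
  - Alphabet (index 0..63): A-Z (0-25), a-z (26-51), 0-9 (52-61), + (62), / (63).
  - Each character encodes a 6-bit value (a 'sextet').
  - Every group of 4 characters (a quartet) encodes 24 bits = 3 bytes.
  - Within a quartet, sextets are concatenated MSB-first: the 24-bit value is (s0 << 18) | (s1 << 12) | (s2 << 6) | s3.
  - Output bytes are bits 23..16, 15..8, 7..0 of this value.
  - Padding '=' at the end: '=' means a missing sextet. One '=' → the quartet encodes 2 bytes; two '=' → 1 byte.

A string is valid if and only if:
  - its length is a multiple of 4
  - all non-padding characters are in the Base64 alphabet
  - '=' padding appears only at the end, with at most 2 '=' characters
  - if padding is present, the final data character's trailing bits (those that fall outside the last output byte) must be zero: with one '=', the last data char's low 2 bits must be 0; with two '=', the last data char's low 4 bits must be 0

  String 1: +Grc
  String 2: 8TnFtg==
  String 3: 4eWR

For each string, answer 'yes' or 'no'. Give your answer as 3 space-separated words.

Answer: yes yes yes

Derivation:
String 1: '+Grc' → valid
String 2: '8TnFtg==' → valid
String 3: '4eWR' → valid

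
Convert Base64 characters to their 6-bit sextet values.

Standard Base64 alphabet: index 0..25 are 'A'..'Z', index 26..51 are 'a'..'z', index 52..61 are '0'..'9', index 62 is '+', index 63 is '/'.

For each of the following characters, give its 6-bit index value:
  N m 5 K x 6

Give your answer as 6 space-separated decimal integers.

'N': A..Z range, ord('N') − ord('A') = 13
'm': a..z range, 26 + ord('m') − ord('a') = 38
'5': 0..9 range, 52 + ord('5') − ord('0') = 57
'K': A..Z range, ord('K') − ord('A') = 10
'x': a..z range, 26 + ord('x') − ord('a') = 49
'6': 0..9 range, 52 + ord('6') − ord('0') = 58

Answer: 13 38 57 10 49 58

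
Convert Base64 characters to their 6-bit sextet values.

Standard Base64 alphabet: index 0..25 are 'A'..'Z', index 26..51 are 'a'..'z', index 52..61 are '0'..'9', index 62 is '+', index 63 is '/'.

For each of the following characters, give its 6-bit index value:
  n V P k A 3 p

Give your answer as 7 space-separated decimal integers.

'n': a..z range, 26 + ord('n') − ord('a') = 39
'V': A..Z range, ord('V') − ord('A') = 21
'P': A..Z range, ord('P') − ord('A') = 15
'k': a..z range, 26 + ord('k') − ord('a') = 36
'A': A..Z range, ord('A') − ord('A') = 0
'3': 0..9 range, 52 + ord('3') − ord('0') = 55
'p': a..z range, 26 + ord('p') − ord('a') = 41

Answer: 39 21 15 36 0 55 41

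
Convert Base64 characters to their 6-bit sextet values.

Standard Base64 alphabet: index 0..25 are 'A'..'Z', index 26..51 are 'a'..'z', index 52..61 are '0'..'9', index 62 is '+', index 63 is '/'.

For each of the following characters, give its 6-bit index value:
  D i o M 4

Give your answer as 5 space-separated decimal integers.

'D': A..Z range, ord('D') − ord('A') = 3
'i': a..z range, 26 + ord('i') − ord('a') = 34
'o': a..z range, 26 + ord('o') − ord('a') = 40
'M': A..Z range, ord('M') − ord('A') = 12
'4': 0..9 range, 52 + ord('4') − ord('0') = 56

Answer: 3 34 40 12 56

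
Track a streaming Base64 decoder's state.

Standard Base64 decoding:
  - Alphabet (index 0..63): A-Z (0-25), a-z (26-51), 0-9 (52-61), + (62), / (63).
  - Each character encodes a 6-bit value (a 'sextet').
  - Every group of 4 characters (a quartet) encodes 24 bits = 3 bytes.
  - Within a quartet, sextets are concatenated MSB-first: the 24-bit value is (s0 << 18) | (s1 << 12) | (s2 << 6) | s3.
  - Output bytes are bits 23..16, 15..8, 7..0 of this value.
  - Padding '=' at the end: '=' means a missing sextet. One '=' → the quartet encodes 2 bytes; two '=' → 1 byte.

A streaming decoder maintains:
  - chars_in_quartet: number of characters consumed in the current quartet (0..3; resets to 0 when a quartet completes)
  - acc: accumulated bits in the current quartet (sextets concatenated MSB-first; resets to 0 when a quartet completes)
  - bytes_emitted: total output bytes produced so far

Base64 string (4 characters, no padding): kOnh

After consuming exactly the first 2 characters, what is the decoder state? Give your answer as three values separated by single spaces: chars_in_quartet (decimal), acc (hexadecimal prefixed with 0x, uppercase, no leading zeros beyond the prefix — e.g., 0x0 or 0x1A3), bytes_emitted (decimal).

Answer: 2 0x90E 0

Derivation:
After char 0 ('k'=36): chars_in_quartet=1 acc=0x24 bytes_emitted=0
After char 1 ('O'=14): chars_in_quartet=2 acc=0x90E bytes_emitted=0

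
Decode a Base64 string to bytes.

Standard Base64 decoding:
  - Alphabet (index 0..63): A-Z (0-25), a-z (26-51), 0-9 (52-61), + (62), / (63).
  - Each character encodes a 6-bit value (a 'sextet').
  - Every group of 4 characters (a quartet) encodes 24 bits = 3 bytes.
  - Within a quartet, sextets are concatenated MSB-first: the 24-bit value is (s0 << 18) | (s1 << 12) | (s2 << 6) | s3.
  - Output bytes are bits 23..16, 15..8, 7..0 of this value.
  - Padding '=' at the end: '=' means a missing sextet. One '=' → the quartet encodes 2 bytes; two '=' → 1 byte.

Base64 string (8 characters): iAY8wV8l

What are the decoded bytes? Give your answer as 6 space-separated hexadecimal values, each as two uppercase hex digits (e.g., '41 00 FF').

After char 0 ('i'=34): chars_in_quartet=1 acc=0x22 bytes_emitted=0
After char 1 ('A'=0): chars_in_quartet=2 acc=0x880 bytes_emitted=0
After char 2 ('Y'=24): chars_in_quartet=3 acc=0x22018 bytes_emitted=0
After char 3 ('8'=60): chars_in_quartet=4 acc=0x88063C -> emit 88 06 3C, reset; bytes_emitted=3
After char 4 ('w'=48): chars_in_quartet=1 acc=0x30 bytes_emitted=3
After char 5 ('V'=21): chars_in_quartet=2 acc=0xC15 bytes_emitted=3
After char 6 ('8'=60): chars_in_quartet=3 acc=0x3057C bytes_emitted=3
After char 7 ('l'=37): chars_in_quartet=4 acc=0xC15F25 -> emit C1 5F 25, reset; bytes_emitted=6

Answer: 88 06 3C C1 5F 25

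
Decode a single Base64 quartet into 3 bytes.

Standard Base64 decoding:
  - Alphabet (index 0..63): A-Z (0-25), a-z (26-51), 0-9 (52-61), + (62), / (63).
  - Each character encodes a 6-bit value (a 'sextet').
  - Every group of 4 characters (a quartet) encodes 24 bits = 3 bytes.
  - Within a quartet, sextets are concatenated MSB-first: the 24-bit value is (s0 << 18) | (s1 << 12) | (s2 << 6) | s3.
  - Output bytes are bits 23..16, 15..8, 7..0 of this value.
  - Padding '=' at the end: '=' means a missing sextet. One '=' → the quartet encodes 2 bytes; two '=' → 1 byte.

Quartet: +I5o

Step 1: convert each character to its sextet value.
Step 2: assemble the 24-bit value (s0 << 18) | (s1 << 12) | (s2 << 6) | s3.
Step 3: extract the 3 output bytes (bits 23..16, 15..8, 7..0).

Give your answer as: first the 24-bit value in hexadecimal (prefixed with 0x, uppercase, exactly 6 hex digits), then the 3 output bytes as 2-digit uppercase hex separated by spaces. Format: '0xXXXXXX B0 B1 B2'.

Sextets: +=62, I=8, 5=57, o=40
24-bit: (62<<18) | (8<<12) | (57<<6) | 40
      = 0xF80000 | 0x008000 | 0x000E40 | 0x000028
      = 0xF88E68
Bytes: (v>>16)&0xFF=F8, (v>>8)&0xFF=8E, v&0xFF=68

Answer: 0xF88E68 F8 8E 68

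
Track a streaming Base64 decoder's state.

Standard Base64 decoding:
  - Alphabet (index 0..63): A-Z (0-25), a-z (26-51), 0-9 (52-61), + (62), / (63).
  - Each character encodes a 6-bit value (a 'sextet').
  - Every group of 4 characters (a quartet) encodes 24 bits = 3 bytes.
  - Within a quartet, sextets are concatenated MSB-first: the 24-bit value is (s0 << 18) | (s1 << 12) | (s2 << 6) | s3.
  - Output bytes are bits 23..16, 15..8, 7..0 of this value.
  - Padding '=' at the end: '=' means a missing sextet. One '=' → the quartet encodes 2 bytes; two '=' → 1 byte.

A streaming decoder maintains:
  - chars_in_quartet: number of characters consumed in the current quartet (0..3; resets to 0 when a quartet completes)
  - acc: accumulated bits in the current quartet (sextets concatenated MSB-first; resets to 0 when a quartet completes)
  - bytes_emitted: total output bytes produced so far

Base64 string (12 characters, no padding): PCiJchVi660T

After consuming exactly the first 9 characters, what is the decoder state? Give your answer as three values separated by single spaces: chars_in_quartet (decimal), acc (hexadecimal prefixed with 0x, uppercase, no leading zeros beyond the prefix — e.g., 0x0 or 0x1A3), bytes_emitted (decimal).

Answer: 1 0x3A 6

Derivation:
After char 0 ('P'=15): chars_in_quartet=1 acc=0xF bytes_emitted=0
After char 1 ('C'=2): chars_in_quartet=2 acc=0x3C2 bytes_emitted=0
After char 2 ('i'=34): chars_in_quartet=3 acc=0xF0A2 bytes_emitted=0
After char 3 ('J'=9): chars_in_quartet=4 acc=0x3C2889 -> emit 3C 28 89, reset; bytes_emitted=3
After char 4 ('c'=28): chars_in_quartet=1 acc=0x1C bytes_emitted=3
After char 5 ('h'=33): chars_in_quartet=2 acc=0x721 bytes_emitted=3
After char 6 ('V'=21): chars_in_quartet=3 acc=0x1C855 bytes_emitted=3
After char 7 ('i'=34): chars_in_quartet=4 acc=0x721562 -> emit 72 15 62, reset; bytes_emitted=6
After char 8 ('6'=58): chars_in_quartet=1 acc=0x3A bytes_emitted=6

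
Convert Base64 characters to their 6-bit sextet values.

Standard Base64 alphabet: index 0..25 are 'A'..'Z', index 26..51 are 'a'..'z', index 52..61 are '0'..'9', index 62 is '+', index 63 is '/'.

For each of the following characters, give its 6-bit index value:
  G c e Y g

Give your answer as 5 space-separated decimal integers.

Answer: 6 28 30 24 32

Derivation:
'G': A..Z range, ord('G') − ord('A') = 6
'c': a..z range, 26 + ord('c') − ord('a') = 28
'e': a..z range, 26 + ord('e') − ord('a') = 30
'Y': A..Z range, ord('Y') − ord('A') = 24
'g': a..z range, 26 + ord('g') − ord('a') = 32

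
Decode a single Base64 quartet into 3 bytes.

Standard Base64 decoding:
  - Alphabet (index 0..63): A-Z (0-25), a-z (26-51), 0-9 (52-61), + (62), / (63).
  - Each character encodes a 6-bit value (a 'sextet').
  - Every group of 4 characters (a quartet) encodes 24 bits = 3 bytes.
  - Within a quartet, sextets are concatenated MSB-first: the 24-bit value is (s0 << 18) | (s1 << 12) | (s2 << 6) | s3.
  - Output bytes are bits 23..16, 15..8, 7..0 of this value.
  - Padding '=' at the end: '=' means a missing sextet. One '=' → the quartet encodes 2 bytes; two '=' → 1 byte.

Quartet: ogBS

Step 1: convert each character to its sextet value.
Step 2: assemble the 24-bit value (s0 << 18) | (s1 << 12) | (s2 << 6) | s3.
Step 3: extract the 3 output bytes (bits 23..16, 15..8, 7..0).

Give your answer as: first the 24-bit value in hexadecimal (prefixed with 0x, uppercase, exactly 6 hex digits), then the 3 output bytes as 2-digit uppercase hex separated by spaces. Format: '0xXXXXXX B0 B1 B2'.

Answer: 0xA20052 A2 00 52

Derivation:
Sextets: o=40, g=32, B=1, S=18
24-bit: (40<<18) | (32<<12) | (1<<6) | 18
      = 0xA00000 | 0x020000 | 0x000040 | 0x000012
      = 0xA20052
Bytes: (v>>16)&0xFF=A2, (v>>8)&0xFF=00, v&0xFF=52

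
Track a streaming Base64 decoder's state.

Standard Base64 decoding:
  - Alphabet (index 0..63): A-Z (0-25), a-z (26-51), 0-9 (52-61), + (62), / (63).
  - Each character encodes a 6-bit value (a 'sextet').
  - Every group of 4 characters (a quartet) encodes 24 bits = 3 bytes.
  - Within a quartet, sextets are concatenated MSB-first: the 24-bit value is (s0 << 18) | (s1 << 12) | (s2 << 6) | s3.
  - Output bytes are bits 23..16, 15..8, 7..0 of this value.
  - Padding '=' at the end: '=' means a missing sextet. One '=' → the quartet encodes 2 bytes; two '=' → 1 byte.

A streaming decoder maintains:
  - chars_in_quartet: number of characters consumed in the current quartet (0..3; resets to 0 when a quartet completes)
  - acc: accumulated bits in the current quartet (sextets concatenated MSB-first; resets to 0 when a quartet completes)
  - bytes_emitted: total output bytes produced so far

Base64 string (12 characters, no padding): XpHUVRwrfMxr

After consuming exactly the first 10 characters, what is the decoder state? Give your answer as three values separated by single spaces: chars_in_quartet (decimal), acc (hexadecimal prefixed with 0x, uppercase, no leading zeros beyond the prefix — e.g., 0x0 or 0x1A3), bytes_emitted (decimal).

After char 0 ('X'=23): chars_in_quartet=1 acc=0x17 bytes_emitted=0
After char 1 ('p'=41): chars_in_quartet=2 acc=0x5E9 bytes_emitted=0
After char 2 ('H'=7): chars_in_quartet=3 acc=0x17A47 bytes_emitted=0
After char 3 ('U'=20): chars_in_quartet=4 acc=0x5E91D4 -> emit 5E 91 D4, reset; bytes_emitted=3
After char 4 ('V'=21): chars_in_quartet=1 acc=0x15 bytes_emitted=3
After char 5 ('R'=17): chars_in_quartet=2 acc=0x551 bytes_emitted=3
After char 6 ('w'=48): chars_in_quartet=3 acc=0x15470 bytes_emitted=3
After char 7 ('r'=43): chars_in_quartet=4 acc=0x551C2B -> emit 55 1C 2B, reset; bytes_emitted=6
After char 8 ('f'=31): chars_in_quartet=1 acc=0x1F bytes_emitted=6
After char 9 ('M'=12): chars_in_quartet=2 acc=0x7CC bytes_emitted=6

Answer: 2 0x7CC 6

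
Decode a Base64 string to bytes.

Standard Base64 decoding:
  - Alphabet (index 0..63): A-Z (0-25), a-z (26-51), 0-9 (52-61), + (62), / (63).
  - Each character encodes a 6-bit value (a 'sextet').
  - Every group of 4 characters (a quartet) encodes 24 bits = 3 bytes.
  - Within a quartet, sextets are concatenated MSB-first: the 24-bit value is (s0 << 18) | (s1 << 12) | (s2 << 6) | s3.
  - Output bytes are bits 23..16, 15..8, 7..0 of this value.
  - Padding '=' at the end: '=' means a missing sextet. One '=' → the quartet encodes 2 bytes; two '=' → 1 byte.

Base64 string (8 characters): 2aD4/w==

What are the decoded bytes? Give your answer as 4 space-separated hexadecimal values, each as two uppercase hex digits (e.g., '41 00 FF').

Answer: D9 A0 F8 FF

Derivation:
After char 0 ('2'=54): chars_in_quartet=1 acc=0x36 bytes_emitted=0
After char 1 ('a'=26): chars_in_quartet=2 acc=0xD9A bytes_emitted=0
After char 2 ('D'=3): chars_in_quartet=3 acc=0x36683 bytes_emitted=0
After char 3 ('4'=56): chars_in_quartet=4 acc=0xD9A0F8 -> emit D9 A0 F8, reset; bytes_emitted=3
After char 4 ('/'=63): chars_in_quartet=1 acc=0x3F bytes_emitted=3
After char 5 ('w'=48): chars_in_quartet=2 acc=0xFF0 bytes_emitted=3
Padding '==': partial quartet acc=0xFF0 -> emit FF; bytes_emitted=4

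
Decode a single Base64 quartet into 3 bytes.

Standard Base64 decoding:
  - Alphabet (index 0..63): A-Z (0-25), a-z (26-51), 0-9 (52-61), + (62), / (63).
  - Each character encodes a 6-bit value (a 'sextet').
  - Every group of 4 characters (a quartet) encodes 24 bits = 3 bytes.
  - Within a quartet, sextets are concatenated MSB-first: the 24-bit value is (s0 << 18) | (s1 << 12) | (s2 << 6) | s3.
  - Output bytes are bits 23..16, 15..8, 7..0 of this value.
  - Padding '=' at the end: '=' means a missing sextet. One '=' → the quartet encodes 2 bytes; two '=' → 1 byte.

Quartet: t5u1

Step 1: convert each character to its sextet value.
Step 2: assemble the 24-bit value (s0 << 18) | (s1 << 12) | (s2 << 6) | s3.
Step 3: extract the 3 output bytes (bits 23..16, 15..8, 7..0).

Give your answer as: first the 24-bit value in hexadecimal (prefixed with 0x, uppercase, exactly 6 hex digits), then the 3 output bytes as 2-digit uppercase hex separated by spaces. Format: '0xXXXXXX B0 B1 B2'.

Sextets: t=45, 5=57, u=46, 1=53
24-bit: (45<<18) | (57<<12) | (46<<6) | 53
      = 0xB40000 | 0x039000 | 0x000B80 | 0x000035
      = 0xB79BB5
Bytes: (v>>16)&0xFF=B7, (v>>8)&0xFF=9B, v&0xFF=B5

Answer: 0xB79BB5 B7 9B B5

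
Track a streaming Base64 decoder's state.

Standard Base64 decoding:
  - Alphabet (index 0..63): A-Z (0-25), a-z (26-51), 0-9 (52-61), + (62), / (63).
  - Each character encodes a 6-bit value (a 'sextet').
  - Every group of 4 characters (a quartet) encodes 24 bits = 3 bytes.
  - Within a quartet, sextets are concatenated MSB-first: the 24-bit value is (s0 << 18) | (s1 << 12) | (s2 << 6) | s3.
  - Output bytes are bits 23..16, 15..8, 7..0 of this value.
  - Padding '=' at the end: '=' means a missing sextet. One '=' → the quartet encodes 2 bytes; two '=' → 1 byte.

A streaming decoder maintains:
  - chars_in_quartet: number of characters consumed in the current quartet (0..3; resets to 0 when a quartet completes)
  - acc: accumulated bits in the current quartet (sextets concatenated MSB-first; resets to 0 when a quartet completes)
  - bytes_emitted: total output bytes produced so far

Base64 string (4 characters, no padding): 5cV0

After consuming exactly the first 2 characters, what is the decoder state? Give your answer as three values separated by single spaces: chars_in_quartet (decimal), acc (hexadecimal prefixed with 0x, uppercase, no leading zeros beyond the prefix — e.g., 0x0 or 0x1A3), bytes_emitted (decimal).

After char 0 ('5'=57): chars_in_quartet=1 acc=0x39 bytes_emitted=0
After char 1 ('c'=28): chars_in_quartet=2 acc=0xE5C bytes_emitted=0

Answer: 2 0xE5C 0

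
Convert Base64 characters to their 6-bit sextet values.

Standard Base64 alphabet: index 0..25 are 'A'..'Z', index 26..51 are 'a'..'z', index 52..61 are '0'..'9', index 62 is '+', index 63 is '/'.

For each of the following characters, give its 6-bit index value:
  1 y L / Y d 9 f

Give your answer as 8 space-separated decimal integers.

Answer: 53 50 11 63 24 29 61 31

Derivation:
'1': 0..9 range, 52 + ord('1') − ord('0') = 53
'y': a..z range, 26 + ord('y') − ord('a') = 50
'L': A..Z range, ord('L') − ord('A') = 11
'/': index 63
'Y': A..Z range, ord('Y') − ord('A') = 24
'd': a..z range, 26 + ord('d') − ord('a') = 29
'9': 0..9 range, 52 + ord('9') − ord('0') = 61
'f': a..z range, 26 + ord('f') − ord('a') = 31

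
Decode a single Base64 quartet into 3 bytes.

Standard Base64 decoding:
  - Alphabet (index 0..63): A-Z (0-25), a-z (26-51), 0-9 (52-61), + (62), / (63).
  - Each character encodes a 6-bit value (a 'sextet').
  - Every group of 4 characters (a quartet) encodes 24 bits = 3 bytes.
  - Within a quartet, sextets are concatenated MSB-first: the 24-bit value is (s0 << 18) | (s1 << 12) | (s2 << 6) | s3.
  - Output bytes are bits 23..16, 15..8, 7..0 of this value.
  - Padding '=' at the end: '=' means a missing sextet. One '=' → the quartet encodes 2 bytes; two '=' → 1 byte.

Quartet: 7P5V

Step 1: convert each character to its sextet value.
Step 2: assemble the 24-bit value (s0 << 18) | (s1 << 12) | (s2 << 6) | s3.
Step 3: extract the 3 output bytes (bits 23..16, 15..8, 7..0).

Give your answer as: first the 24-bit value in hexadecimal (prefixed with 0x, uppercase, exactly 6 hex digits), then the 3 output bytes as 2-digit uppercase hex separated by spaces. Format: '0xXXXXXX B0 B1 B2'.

Sextets: 7=59, P=15, 5=57, V=21
24-bit: (59<<18) | (15<<12) | (57<<6) | 21
      = 0xEC0000 | 0x00F000 | 0x000E40 | 0x000015
      = 0xECFE55
Bytes: (v>>16)&0xFF=EC, (v>>8)&0xFF=FE, v&0xFF=55

Answer: 0xECFE55 EC FE 55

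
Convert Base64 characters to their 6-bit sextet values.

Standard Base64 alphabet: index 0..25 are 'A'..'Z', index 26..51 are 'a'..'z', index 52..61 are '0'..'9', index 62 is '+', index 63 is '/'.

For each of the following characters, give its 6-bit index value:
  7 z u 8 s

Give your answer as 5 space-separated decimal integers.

'7': 0..9 range, 52 + ord('7') − ord('0') = 59
'z': a..z range, 26 + ord('z') − ord('a') = 51
'u': a..z range, 26 + ord('u') − ord('a') = 46
'8': 0..9 range, 52 + ord('8') − ord('0') = 60
's': a..z range, 26 + ord('s') − ord('a') = 44

Answer: 59 51 46 60 44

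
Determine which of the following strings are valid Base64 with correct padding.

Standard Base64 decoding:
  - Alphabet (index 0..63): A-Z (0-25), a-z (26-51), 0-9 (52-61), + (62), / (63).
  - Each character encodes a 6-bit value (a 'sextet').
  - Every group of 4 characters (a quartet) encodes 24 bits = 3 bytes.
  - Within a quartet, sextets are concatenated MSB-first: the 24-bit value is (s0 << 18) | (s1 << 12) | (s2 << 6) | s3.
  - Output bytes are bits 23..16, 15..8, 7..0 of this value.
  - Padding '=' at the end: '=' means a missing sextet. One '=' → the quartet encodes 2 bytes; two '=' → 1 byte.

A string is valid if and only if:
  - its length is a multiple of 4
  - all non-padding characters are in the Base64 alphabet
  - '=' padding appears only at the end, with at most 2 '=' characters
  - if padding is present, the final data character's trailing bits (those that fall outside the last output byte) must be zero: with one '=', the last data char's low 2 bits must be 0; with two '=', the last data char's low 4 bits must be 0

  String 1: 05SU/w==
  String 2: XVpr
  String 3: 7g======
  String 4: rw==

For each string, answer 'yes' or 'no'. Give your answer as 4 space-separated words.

String 1: '05SU/w==' → valid
String 2: 'XVpr' → valid
String 3: '7g======' → invalid (6 pad chars (max 2))
String 4: 'rw==' → valid

Answer: yes yes no yes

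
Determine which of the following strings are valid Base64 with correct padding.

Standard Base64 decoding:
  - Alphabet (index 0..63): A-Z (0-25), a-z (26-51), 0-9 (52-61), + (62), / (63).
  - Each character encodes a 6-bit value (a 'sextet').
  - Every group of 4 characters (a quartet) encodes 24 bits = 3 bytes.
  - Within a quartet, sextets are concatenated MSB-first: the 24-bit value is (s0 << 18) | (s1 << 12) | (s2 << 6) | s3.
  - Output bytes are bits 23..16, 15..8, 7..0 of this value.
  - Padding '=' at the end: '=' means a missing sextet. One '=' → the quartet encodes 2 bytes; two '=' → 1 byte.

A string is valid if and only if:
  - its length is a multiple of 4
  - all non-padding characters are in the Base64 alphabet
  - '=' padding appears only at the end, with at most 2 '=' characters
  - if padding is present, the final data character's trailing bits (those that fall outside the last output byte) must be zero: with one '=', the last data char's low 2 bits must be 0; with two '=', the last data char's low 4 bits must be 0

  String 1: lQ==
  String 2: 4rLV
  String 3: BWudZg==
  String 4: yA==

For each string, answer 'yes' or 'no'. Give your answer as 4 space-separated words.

Answer: yes yes yes yes

Derivation:
String 1: 'lQ==' → valid
String 2: '4rLV' → valid
String 3: 'BWudZg==' → valid
String 4: 'yA==' → valid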